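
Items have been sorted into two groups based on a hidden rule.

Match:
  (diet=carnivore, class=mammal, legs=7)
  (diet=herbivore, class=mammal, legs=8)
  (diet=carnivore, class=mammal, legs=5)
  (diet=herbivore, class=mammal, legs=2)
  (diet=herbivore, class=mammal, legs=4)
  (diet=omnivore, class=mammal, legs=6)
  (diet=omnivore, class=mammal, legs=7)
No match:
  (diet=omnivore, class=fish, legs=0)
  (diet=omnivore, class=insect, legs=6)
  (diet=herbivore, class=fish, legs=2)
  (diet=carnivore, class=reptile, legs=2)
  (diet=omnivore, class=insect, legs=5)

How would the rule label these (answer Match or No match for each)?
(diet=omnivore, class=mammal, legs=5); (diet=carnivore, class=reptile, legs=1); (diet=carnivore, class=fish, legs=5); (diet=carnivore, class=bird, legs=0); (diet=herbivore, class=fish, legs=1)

Comparing the two groups points to one rule — class is mammal.
(diet=omnivore, class=mammal, legs=5): class is mammal — fits, so Match.
(diet=carnivore, class=reptile, legs=1): class is reptile — lacks this property, so No match.
(diet=carnivore, class=fish, legs=5): class is fish — lacks this property, so No match.
(diet=carnivore, class=bird, legs=0): class is bird — lacks this property, so No match.
(diet=herbivore, class=fish, legs=1): class is fish — lacks this property, so No match.

Match, No match, No match, No match, No match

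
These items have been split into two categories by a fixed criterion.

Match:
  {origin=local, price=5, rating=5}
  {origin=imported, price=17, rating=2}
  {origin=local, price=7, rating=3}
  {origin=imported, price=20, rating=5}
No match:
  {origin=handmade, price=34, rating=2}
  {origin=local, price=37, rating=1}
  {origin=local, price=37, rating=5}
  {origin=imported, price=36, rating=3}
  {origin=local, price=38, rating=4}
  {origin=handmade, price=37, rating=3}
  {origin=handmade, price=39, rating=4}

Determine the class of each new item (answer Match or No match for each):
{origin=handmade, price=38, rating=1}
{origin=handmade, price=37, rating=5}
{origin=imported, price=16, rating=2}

No match, No match, Match

All 'Match' examples share one property — price ≤ 20 — and every 'No match' example lacks it.
No match: {origin=handmade, price=38, rating=1}, since price = 38. No match: {origin=handmade, price=37, rating=5}, since price = 37. Match: {origin=imported, price=16, rating=2}, since price = 16.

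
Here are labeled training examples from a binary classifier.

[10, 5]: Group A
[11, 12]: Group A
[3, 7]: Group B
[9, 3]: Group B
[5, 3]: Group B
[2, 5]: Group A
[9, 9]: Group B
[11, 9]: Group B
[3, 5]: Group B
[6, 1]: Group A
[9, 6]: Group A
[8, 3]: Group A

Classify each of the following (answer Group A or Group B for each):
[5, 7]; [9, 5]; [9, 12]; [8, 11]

Group B, Group B, Group A, Group A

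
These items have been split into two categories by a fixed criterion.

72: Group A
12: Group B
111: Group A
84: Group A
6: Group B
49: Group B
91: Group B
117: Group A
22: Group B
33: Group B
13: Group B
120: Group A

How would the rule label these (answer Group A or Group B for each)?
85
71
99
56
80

Group B, Group B, Group A, Group B, Group B

All 'Group A' examples share one property — multiple of 3 AND at least 49 — and every 'Group B' example lacks it.
85: 85 = 3·28 + 1, 85 ≥ 49 — does not pass, so Group B. 71: 71 = 3·23 + 2, 71 ≥ 49 — does not pass, so Group B. 99: 99 = 3·33, 99 ≥ 49 — passes, so Group A. 56: 56 = 3·18 + 2, 56 ≥ 49 — does not pass, so Group B. 80: 80 = 3·26 + 2, 80 ≥ 49 — does not pass, so Group B.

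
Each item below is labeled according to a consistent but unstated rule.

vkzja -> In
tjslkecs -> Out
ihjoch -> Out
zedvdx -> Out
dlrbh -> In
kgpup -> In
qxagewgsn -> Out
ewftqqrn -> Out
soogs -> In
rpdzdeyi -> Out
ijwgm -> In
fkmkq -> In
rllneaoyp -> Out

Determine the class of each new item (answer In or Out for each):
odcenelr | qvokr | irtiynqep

The simplest hypothesis consistent with all the labels is: length 5.

Out, In, Out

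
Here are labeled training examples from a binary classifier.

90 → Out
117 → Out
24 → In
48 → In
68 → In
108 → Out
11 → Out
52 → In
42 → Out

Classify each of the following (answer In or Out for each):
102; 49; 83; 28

One predicate separates the groups cleanly: multiple of 4 AND at most 68.
Out: 102, since 102 = 4·25 + 2, 102 > 68.
Out: 49, since 49 = 4·12 + 1, 49 ≤ 68.
Out: 83, since 83 = 4·20 + 3, 83 > 68.
In: 28, since 28 = 4·7, 28 ≤ 68.

Out, Out, Out, In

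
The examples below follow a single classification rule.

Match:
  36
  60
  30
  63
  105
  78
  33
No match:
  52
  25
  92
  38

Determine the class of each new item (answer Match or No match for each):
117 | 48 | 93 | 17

'Match' ⟺ multiple of 3.
Match: 117, since 117 = 3·39.
Match: 48, since 48 = 3·16.
Match: 93, since 93 = 3·31.
No match: 17, since 17 = 3·5 + 2.

Match, Match, Match, No match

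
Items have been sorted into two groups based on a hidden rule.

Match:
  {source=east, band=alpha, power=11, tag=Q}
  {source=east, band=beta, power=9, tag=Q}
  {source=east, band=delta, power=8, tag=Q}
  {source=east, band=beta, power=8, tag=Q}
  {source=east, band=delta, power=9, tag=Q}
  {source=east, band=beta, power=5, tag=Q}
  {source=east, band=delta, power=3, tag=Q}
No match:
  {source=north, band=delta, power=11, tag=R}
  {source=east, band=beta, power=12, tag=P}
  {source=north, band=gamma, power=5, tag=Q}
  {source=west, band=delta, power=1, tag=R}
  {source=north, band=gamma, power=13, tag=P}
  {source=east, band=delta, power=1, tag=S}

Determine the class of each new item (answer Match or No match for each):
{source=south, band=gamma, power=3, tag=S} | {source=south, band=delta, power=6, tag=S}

The rule appears to be: tag is Q AND source is east.
{source=south, band=gamma, power=3, tag=S} — tag is S, source is south, hence No match. {source=south, band=delta, power=6, tag=S} — tag is S, source is south, hence No match.

No match, No match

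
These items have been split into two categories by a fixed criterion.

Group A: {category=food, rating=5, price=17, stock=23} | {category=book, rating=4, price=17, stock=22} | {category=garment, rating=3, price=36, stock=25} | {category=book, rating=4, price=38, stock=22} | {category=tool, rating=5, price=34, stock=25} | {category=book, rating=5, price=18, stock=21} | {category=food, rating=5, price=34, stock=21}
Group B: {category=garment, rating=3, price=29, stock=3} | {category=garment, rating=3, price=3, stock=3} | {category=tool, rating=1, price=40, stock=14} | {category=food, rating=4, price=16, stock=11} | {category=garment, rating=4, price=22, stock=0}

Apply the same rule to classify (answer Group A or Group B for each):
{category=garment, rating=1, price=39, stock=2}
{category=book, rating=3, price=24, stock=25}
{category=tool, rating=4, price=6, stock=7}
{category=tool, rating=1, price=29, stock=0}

The distinguishing property — stock ≥ 21 — holds for all the 'Group A' cases and none of the 'Group B' cases.
{category=garment, rating=1, price=39, stock=2}: stock = 2 — does not pass, so Group B.
{category=book, rating=3, price=24, stock=25}: stock = 25 — checks out, so Group A.
{category=tool, rating=4, price=6, stock=7}: stock = 7 — does not pass, so Group B.
{category=tool, rating=1, price=29, stock=0}: stock = 0 — does not pass, so Group B.

Group B, Group A, Group B, Group B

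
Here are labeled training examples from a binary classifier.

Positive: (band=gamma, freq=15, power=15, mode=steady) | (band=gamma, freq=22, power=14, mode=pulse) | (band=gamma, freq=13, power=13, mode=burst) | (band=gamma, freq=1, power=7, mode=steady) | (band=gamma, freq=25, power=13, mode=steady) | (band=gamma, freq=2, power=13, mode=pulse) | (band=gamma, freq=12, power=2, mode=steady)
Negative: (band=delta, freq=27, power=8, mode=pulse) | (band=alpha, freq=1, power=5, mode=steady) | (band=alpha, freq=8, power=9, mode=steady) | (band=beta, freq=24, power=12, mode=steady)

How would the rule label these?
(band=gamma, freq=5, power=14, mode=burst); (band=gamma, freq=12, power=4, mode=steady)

Rule: band is gamma. This holds for each 'Positive' example and fails for each 'Negative' one.
(band=gamma, freq=5, power=14, mode=burst): band is gamma, has this property → Positive. (band=gamma, freq=12, power=4, mode=steady): band is gamma, has this property → Positive.

Positive, Positive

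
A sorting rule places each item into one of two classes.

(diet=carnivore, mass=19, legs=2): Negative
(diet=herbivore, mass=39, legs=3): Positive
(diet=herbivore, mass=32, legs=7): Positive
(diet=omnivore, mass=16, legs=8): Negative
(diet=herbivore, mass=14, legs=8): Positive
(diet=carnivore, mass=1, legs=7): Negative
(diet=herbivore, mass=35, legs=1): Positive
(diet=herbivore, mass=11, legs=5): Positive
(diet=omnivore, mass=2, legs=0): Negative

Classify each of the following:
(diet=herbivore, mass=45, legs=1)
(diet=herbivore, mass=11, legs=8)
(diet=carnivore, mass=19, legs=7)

Positive, Positive, Negative

Rule: diet is herbivore. This holds for each 'Positive' example and fails for each 'Negative' one.
(diet=herbivore, mass=45, legs=1) → diet is herbivore → Positive. (diet=herbivore, mass=11, legs=8) → diet is herbivore → Positive. (diet=carnivore, mass=19, legs=7) → diet is carnivore → Negative.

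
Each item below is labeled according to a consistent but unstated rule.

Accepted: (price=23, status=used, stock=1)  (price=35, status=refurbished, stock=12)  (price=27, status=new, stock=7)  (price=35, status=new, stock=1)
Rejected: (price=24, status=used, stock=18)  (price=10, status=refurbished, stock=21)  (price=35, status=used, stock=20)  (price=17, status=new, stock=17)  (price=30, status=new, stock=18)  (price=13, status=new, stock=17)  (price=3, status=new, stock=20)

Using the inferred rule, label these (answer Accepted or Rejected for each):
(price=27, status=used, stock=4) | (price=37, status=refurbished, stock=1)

Accepted, Accepted

A rule that fits every label: stock ≤ 12 — true of each 'Accepted' example, false of each 'Rejected' one.
(price=27, status=used, stock=4): Accepted (stock = 4). (price=37, status=refurbished, stock=1): Accepted (stock = 1).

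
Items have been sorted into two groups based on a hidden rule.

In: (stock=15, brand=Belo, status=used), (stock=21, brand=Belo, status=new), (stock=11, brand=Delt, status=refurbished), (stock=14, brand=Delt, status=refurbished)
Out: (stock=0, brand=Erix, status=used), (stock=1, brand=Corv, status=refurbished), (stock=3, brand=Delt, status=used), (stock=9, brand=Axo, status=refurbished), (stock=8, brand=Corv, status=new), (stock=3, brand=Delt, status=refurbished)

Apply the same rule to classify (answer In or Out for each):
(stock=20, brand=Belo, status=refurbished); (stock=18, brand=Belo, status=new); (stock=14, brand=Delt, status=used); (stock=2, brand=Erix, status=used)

In, In, In, Out

The pattern is that an item is 'In' exactly when: stock ≥ 11.
(stock=20, brand=Belo, status=refurbished): stock = 20, fits → In.
(stock=18, brand=Belo, status=new): stock = 18, fits → In.
(stock=14, brand=Delt, status=used): stock = 14, fits → In.
(stock=2, brand=Erix, status=used): stock = 2, fails the rule → Out.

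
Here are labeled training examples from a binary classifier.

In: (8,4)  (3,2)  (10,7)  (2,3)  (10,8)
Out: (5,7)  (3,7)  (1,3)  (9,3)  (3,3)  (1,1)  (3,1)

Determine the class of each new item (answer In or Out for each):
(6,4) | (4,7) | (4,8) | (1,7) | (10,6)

The common property of the 'In' items is: product is even. No 'Out' item has it.
(6,4): In (6·4 = 24).
(4,7): In (4·7 = 28).
(4,8): In (4·8 = 32).
(1,7): Out (1·7 = 7).
(10,6): In (10·6 = 60).

In, In, In, Out, In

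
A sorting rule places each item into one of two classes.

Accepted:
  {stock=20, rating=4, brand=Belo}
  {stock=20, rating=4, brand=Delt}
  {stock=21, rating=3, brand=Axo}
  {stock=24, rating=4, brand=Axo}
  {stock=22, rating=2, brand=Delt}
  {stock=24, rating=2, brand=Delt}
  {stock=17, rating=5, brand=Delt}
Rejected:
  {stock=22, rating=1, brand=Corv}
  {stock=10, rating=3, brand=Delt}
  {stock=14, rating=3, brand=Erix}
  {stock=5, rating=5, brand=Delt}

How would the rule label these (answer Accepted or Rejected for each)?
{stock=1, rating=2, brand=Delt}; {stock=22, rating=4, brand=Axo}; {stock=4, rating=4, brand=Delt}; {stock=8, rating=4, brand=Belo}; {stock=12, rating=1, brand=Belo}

One predicate separates the groups cleanly: stock ≥ 17 AND rating ≥ 2.
{stock=1, rating=2, brand=Delt}: stock = 1, rating = 2 — does not fit, so Rejected.
{stock=22, rating=4, brand=Axo}: stock = 22, rating = 4 — meets the rule, so Accepted.
{stock=4, rating=4, brand=Delt}: stock = 4, rating = 4 — does not fit, so Rejected.
{stock=8, rating=4, brand=Belo}: stock = 8, rating = 4 — does not fit, so Rejected.
{stock=12, rating=1, brand=Belo}: stock = 12, rating = 1 — does not fit, so Rejected.

Rejected, Accepted, Rejected, Rejected, Rejected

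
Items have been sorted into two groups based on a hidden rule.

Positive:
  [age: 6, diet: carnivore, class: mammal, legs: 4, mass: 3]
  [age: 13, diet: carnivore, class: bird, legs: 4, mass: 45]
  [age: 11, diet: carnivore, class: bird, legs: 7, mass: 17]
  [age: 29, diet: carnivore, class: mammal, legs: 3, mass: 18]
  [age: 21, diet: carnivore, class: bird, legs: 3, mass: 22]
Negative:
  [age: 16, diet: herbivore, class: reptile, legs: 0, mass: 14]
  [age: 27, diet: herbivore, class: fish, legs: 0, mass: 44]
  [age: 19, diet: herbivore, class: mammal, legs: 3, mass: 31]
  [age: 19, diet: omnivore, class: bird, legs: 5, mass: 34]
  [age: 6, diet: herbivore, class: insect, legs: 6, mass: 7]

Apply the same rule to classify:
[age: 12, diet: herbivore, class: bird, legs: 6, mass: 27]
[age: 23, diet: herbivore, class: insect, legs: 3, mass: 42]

The pattern is that an item is 'Positive' exactly when: diet is carnivore.
[age: 12, diet: herbivore, class: bird, legs: 6, mass: 27] — diet is herbivore, hence Negative. [age: 23, diet: herbivore, class: insect, legs: 3, mass: 42] — diet is herbivore, hence Negative.

Negative, Negative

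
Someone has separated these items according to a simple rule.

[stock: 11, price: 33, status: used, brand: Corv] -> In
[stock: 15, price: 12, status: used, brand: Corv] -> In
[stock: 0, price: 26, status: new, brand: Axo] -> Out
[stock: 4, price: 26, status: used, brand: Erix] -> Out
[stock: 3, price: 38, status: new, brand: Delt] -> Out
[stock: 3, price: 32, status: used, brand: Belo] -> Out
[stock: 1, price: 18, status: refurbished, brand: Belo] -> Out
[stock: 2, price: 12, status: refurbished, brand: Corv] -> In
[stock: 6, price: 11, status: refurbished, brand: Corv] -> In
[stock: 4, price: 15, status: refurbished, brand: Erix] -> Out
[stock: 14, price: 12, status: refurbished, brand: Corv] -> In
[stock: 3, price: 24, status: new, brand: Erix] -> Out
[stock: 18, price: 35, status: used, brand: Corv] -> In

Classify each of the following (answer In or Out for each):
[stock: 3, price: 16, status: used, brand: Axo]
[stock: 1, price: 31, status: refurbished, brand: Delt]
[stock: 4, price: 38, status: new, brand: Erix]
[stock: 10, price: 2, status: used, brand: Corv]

Out, Out, Out, In

Rule: brand is Corv. This holds for each 'In' example and fails for each 'Out' one.
[stock: 3, price: 16, status: used, brand: Axo] → brand is Axo → Out. [stock: 1, price: 31, status: refurbished, brand: Delt] → brand is Delt → Out. [stock: 4, price: 38, status: new, brand: Erix] → brand is Erix → Out. [stock: 10, price: 2, status: used, brand: Corv] → brand is Corv → In.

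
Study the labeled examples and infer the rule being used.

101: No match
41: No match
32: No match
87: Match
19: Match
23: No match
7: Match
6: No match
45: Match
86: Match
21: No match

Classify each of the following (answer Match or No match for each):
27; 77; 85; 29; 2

Match, Match, Match, Match, No match

Every 'Match' example satisfies: digit sum ≥ 7. None of the 'No match' examples do.
27: digit sum 2+7 = 9, checks out → Match. 77: digit sum 7+7 = 14, checks out → Match. 85: digit sum 8+5 = 13, checks out → Match. 29: digit sum 2+9 = 11, checks out → Match. 2: digit sum 2, lacks this property → No match.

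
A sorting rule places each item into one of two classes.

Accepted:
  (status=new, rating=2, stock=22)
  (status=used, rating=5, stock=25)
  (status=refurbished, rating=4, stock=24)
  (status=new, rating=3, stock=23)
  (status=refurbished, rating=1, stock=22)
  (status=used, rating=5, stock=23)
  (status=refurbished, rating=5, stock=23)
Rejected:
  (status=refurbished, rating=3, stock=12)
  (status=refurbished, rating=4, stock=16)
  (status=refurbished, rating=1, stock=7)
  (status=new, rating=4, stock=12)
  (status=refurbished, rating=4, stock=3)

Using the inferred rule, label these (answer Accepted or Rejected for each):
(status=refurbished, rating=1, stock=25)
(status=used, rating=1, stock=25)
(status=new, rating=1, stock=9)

Rule: stock ≥ 22. This holds for each 'Accepted' example and fails for each 'Rejected' one.

Accepted, Accepted, Rejected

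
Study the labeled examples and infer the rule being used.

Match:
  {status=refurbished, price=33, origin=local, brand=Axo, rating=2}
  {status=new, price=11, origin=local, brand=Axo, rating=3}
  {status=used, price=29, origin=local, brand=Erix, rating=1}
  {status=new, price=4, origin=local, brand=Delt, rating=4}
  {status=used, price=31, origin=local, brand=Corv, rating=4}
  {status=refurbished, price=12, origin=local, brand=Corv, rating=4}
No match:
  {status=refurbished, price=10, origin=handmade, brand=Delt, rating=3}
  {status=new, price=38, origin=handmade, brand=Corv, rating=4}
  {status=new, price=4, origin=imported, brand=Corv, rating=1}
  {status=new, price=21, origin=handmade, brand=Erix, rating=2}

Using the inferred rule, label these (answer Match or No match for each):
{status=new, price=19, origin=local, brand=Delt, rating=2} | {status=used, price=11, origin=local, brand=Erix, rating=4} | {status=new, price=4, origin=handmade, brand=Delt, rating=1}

Match, Match, No match

Comparing the two groups points to one rule — origin is local.
{status=new, price=19, origin=local, brand=Delt, rating=2} — origin is local, hence Match. {status=used, price=11, origin=local, brand=Erix, rating=4} — origin is local, hence Match. {status=new, price=4, origin=handmade, brand=Delt, rating=1} — origin is handmade, hence No match.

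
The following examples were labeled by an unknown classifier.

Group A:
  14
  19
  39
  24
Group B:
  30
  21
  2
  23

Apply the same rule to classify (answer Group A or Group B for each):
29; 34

The distinguishing property — ≡ 4 (mod 5) — holds for all the 'Group A' cases and none of the 'Group B' cases.

Group A, Group A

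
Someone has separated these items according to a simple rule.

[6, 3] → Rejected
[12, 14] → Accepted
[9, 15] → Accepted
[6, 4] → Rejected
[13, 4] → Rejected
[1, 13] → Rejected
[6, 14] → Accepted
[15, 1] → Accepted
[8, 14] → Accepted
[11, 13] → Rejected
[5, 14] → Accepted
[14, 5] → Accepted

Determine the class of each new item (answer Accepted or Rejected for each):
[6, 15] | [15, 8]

Rule: max ≥ 14. This holds for each 'Accepted' example and fails for each 'Rejected' one.
[6, 15] → max 15 → Accepted.
[15, 8] → max 15 → Accepted.

Accepted, Accepted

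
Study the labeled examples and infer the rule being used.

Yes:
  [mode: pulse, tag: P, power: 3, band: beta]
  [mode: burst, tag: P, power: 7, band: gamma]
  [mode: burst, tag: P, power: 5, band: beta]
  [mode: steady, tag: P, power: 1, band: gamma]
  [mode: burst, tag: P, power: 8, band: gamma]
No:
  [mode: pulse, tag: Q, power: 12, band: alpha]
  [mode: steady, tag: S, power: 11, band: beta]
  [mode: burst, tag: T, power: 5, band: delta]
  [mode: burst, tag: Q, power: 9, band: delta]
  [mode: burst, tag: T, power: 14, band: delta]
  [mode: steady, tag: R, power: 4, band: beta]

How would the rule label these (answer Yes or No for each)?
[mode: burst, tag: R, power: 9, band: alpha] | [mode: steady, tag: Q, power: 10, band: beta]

Every 'Yes' example satisfies: tag is P. None of the 'No' examples do.

No, No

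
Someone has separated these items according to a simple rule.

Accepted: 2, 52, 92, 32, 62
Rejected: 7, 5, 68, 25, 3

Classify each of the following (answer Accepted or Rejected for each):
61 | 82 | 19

Rejected, Accepted, Rejected

Comparing the two groups points to one rule — ends in digit 2.
61: last digit 1 — doesn't qualify, so Rejected.
82: last digit 2 — has this property, so Accepted.
19: last digit 9 — doesn't qualify, so Rejected.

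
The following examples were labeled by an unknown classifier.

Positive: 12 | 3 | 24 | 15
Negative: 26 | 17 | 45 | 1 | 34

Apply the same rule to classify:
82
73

A rule that fits every label: multiple of 3 AND at most 24 — true of each 'Positive' example, false of each 'Negative' one.
82: 82 = 3·27 + 1, 82 > 24, does not satisfy this → Negative.
73: 73 = 3·24 + 1, 73 > 24, does not satisfy this → Negative.

Negative, Negative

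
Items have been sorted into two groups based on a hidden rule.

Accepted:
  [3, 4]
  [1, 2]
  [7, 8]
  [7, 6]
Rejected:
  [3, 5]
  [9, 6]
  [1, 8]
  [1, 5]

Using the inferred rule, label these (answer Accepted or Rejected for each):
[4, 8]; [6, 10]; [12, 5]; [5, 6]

Rejected, Rejected, Rejected, Accepted

The distinguishing property — |first − second| ≤ 1 — holds for all the 'Accepted' cases and none of the 'Rejected' cases.
[4, 8]: |4−8| = 4 — does not fit, so Rejected. [6, 10]: |6−10| = 4 — does not fit, so Rejected. [12, 5]: |12−5| = 7 — does not fit, so Rejected. [5, 6]: |5−6| = 1 — passes, so Accepted.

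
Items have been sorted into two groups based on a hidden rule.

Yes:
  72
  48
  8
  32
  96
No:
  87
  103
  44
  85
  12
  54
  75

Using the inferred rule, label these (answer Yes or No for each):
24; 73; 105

Yes, No, No

A rule that fits every label: multiple of 8 — true of each 'Yes' example, false of each 'No' one.
Yes: 24, since 24 = 8·3.
No: 73, since 73 = 8·9 + 1.
No: 105, since 105 = 8·13 + 1.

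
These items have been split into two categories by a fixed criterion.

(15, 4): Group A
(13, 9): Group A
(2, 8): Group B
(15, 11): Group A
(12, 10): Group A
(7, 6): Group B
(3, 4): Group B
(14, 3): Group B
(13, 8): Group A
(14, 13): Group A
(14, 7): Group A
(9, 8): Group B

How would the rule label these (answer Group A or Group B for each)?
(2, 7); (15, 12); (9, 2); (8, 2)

Group B, Group A, Group B, Group B

The distinguishing property — sum ≥ 19 — holds for all the 'Group A' cases and none of the 'Group B' cases.
(2, 7): 2+7 = 9 — does not satisfy this, so Group B. (15, 12): 15+12 = 27 — matches, so Group A. (9, 2): 9+2 = 11 — does not satisfy this, so Group B. (8, 2): 8+2 = 10 — does not satisfy this, so Group B.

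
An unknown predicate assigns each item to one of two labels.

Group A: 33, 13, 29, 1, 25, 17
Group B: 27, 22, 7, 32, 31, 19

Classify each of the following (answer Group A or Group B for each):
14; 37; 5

Looking at the examples, the only property every 'Group A' case has and every 'Group B' case lacks is: ≡ 1 (mod 4).
Group B: 14, since 14 mod 4 = 2.
Group A: 37, since 37 mod 4 = 1.
Group A: 5, since 5 mod 4 = 1.

Group B, Group A, Group A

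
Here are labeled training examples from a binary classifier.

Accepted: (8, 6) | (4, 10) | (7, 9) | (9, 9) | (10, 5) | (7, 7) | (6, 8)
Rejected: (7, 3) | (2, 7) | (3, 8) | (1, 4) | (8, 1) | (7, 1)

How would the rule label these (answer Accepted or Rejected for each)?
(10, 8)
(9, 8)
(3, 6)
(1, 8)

Accepted, Accepted, Rejected, Rejected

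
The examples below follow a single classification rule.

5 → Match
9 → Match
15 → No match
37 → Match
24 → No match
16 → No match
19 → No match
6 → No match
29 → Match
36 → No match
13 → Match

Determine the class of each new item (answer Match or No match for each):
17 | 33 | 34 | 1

Match, Match, No match, Match

Looking at the examples, the only property every 'Match' case has and every 'No match' case lacks is: ≡ 1 (mod 4).
17: 17 mod 4 = 1, passes → Match.
33: 33 mod 4 = 1, passes → Match.
34: 34 mod 4 = 2, lacks this property → No match.
1: 1 mod 4 = 1, passes → Match.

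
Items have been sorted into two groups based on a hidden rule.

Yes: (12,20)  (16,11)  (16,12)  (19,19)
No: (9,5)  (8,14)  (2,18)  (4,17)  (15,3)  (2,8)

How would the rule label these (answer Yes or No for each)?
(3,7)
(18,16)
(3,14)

The rule appears to be: sum ≥ 27.
(3,7): 3+7 = 10, fails this test → No. (18,16): 18+16 = 34, meets the rule → Yes. (3,14): 3+14 = 17, fails this test → No.

No, Yes, No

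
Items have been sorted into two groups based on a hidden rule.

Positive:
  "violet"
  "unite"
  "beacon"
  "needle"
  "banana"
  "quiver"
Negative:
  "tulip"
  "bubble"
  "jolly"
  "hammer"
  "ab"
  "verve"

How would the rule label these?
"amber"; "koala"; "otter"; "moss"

A rule that fits every label: has ≥ 3 vowels — true of each 'Positive' example, false of each 'Negative' one.

Negative, Positive, Negative, Negative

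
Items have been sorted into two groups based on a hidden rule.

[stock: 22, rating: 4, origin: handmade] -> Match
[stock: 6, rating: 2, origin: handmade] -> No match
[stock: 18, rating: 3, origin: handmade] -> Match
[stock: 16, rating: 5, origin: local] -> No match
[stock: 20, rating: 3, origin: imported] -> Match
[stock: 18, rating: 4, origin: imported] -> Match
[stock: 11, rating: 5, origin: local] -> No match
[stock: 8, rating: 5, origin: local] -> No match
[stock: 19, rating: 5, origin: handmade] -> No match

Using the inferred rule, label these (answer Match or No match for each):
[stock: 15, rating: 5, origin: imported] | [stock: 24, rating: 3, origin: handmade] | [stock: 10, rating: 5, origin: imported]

All 'Match' examples share one property — rating ≤ 4 AND stock ≥ 8 — and every 'No match' example lacks it.
No match: [stock: 15, rating: 5, origin: imported], since rating = 5, stock = 15. Match: [stock: 24, rating: 3, origin: handmade], since rating = 3, stock = 24. No match: [stock: 10, rating: 5, origin: imported], since rating = 5, stock = 10.

No match, Match, No match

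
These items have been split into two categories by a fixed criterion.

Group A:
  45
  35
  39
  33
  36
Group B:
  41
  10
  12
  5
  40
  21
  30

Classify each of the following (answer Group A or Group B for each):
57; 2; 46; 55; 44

The classifier is using: digit sum ≥ 6.
57 — digit sum 5+7 = 12, hence Group A. 2 — digit sum 2, hence Group B. 46 — digit sum 4+6 = 10, hence Group A. 55 — digit sum 5+5 = 10, hence Group A. 44 — digit sum 4+4 = 8, hence Group A.

Group A, Group B, Group A, Group A, Group A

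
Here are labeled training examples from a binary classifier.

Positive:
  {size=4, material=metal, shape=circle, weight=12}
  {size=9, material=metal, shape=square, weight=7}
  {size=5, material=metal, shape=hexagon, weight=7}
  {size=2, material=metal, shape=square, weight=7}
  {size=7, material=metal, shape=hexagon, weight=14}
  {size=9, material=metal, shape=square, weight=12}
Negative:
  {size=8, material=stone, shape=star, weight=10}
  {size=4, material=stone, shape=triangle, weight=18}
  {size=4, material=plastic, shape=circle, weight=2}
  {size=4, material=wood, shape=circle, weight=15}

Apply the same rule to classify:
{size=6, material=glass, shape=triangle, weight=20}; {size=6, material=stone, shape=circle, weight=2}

The classifier is using: material is metal.
{size=6, material=glass, shape=triangle, weight=20}: material is glass — fails the rule, so Negative.
{size=6, material=stone, shape=circle, weight=2}: material is stone — fails the rule, so Negative.

Negative, Negative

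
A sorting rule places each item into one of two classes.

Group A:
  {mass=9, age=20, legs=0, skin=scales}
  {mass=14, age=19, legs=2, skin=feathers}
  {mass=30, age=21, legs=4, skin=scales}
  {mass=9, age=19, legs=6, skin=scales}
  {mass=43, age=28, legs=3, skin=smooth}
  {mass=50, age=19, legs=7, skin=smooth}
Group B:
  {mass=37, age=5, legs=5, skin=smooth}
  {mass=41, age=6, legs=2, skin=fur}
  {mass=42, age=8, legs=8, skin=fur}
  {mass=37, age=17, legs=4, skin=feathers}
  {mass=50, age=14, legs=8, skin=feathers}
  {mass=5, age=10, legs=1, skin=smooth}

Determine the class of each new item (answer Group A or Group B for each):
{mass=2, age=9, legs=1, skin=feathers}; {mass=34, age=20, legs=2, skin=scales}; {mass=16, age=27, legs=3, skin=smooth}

The classifier is using: age ≥ 19.

Group B, Group A, Group A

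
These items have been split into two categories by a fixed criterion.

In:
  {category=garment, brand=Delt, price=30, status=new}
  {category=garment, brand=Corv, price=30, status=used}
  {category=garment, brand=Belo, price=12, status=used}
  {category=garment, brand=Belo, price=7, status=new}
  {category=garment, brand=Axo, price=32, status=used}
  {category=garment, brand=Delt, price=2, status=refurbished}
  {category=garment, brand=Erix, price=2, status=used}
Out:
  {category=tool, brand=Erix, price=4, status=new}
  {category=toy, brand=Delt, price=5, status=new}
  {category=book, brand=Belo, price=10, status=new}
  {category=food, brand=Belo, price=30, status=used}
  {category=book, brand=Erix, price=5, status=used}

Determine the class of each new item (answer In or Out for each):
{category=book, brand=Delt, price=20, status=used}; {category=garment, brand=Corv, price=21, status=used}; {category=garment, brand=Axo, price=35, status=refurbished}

Every 'In' example satisfies: category is garment. None of the 'Out' examples do.
{category=book, brand=Delt, price=20, status=used}: category is book, doesn't qualify → Out.
{category=garment, brand=Corv, price=21, status=used}: category is garment, fits → In.
{category=garment, brand=Axo, price=35, status=refurbished}: category is garment, fits → In.

Out, In, In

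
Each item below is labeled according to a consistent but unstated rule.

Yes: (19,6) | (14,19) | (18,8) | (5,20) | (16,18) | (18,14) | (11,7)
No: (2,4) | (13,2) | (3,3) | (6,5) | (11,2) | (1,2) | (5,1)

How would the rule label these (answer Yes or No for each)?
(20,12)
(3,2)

Yes, No

The common property of the 'Yes' items is: sum ≥ 18. No 'No' item has it.
(20,12) — 20+12 = 32, hence Yes. (3,2) — 3+2 = 5, hence No.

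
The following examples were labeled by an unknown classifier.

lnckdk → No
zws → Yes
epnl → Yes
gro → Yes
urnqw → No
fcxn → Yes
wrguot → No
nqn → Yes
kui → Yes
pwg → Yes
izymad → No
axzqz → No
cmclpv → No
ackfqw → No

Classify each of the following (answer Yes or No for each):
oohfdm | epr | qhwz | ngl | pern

Rule: length ≤ 4. This holds for each 'Yes' example and fails for each 'No' one.

No, Yes, Yes, Yes, Yes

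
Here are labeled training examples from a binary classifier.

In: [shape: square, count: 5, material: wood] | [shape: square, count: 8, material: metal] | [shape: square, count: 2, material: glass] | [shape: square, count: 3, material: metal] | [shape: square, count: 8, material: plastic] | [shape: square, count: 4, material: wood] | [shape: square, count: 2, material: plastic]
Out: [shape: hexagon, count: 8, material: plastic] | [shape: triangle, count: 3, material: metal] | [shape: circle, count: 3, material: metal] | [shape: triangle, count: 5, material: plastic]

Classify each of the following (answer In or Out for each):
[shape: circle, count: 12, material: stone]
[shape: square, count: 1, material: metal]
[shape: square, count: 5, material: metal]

Comparing the two groups points to one rule — shape is square.
[shape: circle, count: 12, material: stone] → shape is circle → Out.
[shape: square, count: 1, material: metal] → shape is square → In.
[shape: square, count: 5, material: metal] → shape is square → In.

Out, In, In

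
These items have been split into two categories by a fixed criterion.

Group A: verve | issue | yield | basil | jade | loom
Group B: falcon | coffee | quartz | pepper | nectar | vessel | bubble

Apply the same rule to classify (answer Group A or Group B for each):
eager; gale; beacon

The rule appears to be: length ≤ 5.

Group A, Group A, Group B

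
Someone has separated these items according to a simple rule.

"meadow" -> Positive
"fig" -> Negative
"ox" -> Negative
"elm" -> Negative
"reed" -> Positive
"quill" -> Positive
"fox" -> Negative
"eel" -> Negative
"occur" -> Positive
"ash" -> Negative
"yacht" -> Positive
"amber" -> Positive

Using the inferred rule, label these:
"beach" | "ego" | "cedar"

Positive, Negative, Positive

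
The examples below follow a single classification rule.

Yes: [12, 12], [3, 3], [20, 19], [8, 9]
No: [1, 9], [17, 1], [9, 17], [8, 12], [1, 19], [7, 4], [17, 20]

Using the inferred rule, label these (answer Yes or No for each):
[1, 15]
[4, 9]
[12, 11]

One predicate separates the groups cleanly: |first − second| ≤ 1.
[1, 15] — |1−15| = 14, hence No. [4, 9] — |4−9| = 5, hence No. [12, 11] — |12−11| = 1, hence Yes.

No, No, Yes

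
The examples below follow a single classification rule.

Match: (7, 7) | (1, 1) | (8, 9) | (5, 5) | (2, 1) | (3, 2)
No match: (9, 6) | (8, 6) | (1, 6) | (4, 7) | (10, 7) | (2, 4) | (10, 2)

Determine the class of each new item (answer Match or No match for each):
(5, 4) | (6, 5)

The simplest hypothesis consistent with all the labels is: |first − second| ≤ 1.
(5, 4): |5−4| = 1, checks out → Match. (6, 5): |6−5| = 1, checks out → Match.

Match, Match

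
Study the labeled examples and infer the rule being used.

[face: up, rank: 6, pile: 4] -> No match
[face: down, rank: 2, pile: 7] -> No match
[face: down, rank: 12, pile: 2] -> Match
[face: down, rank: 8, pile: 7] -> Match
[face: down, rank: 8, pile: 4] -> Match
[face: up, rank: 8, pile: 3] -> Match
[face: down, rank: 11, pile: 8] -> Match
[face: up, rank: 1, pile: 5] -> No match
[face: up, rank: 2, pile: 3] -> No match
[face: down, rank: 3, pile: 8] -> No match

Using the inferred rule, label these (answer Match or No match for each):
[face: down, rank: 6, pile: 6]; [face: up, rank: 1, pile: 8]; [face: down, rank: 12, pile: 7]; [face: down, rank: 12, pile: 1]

The pattern is that an item is 'Match' exactly when: rank ≥ 8.
[face: down, rank: 6, pile: 6] → rank = 6 → No match.
[face: up, rank: 1, pile: 8] → rank = 1 → No match.
[face: down, rank: 12, pile: 7] → rank = 12 → Match.
[face: down, rank: 12, pile: 1] → rank = 12 → Match.

No match, No match, Match, Match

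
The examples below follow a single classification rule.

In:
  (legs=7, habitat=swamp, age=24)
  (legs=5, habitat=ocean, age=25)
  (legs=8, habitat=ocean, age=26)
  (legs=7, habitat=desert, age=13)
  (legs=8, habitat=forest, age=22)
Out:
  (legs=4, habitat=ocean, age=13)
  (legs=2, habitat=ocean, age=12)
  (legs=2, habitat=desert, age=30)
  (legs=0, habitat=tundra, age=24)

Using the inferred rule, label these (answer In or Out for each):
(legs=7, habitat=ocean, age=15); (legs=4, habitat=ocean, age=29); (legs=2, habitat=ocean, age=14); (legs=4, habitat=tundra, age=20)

The pattern is that an item is 'In' exactly when: legs ≥ 5.

In, Out, Out, Out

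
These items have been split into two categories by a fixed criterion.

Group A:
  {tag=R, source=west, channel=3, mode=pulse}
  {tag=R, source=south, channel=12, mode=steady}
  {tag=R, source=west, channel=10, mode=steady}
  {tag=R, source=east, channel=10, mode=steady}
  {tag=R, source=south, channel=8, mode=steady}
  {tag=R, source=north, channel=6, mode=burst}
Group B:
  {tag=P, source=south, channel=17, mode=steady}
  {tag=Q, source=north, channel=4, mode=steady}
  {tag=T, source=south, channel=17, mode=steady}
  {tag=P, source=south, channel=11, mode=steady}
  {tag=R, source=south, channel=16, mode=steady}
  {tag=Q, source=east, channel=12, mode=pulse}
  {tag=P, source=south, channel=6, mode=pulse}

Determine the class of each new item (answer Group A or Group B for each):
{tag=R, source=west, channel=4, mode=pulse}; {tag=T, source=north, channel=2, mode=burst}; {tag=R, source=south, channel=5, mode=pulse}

Rule: tag is R AND channel ≤ 12. This holds for each 'Group A' example and fails for each 'Group B' one.
{tag=R, source=west, channel=4, mode=pulse}: Group A (tag is R, channel = 4). {tag=T, source=north, channel=2, mode=burst}: Group B (tag is T, channel = 2). {tag=R, source=south, channel=5, mode=pulse}: Group A (tag is R, channel = 5).

Group A, Group B, Group A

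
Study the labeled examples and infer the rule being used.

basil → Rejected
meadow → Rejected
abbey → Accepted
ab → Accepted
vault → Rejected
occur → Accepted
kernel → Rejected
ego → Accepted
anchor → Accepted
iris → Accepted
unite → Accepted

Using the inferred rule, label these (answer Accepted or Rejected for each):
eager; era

Accepted, Accepted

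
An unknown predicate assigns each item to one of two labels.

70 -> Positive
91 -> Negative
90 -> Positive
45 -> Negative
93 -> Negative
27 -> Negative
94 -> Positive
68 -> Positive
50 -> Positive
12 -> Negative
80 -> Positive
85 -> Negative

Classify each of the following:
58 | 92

The pattern is that an item is 'Positive' exactly when: even AND at least 27.
Positive: 58, since 58 is even, 58 ≥ 27. Positive: 92, since 92 is even, 92 ≥ 27.

Positive, Positive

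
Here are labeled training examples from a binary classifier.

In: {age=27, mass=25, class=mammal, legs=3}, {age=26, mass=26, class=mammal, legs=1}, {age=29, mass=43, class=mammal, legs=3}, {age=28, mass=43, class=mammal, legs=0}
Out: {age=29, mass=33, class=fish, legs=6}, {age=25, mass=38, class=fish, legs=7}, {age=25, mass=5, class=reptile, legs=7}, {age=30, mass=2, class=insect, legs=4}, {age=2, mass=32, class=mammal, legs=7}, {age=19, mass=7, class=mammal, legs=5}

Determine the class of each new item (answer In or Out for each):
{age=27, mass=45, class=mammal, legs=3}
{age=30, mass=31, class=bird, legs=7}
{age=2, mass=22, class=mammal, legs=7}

In, Out, Out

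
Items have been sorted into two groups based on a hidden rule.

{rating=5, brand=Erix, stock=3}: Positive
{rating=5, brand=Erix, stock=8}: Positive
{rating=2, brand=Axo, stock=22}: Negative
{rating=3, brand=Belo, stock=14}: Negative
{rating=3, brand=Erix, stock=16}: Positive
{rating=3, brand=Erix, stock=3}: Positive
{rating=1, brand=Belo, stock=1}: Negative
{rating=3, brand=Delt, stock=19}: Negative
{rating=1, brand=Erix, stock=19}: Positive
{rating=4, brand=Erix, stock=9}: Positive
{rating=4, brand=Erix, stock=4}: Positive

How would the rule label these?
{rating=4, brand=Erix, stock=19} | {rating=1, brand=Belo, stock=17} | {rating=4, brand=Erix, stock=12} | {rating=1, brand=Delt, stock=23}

Positive, Negative, Positive, Negative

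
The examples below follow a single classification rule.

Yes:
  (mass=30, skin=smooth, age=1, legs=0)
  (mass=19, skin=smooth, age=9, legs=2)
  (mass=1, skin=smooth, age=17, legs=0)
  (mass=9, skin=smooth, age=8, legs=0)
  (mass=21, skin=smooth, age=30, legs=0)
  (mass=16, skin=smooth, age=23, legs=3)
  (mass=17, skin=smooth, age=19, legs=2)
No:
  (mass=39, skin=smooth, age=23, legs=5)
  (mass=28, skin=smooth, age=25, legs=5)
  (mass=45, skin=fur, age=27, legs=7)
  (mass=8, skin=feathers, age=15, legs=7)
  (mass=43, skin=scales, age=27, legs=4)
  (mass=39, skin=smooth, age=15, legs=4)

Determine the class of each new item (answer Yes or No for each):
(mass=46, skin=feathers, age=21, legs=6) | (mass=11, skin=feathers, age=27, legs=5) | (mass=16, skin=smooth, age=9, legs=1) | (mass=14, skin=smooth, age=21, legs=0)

Rule: legs ≤ 3. This holds for each 'Yes' example and fails for each 'No' one.
(mass=46, skin=feathers, age=21, legs=6): legs = 6, doesn't match → No. (mass=11, skin=feathers, age=27, legs=5): legs = 5, doesn't match → No. (mass=16, skin=smooth, age=9, legs=1): legs = 1, passes → Yes. (mass=14, skin=smooth, age=21, legs=0): legs = 0, passes → Yes.

No, No, Yes, Yes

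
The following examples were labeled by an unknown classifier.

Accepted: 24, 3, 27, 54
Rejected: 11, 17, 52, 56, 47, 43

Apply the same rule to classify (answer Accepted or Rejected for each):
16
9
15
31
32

Rejected, Accepted, Accepted, Rejected, Rejected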